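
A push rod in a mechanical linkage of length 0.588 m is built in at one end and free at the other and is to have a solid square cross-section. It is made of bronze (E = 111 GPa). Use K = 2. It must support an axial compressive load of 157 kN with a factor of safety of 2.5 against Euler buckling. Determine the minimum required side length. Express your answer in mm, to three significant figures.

Required P_cr = n·P = 2.5 × 157 = 392.5 kN
L_e = K·L = 2 × 0.588 = 1.176 m
Required I = P_cr·L_e²/(π²E) = 3.925×10^5 × 1.176² / (π² × 1.11×10^11) = 4.955×10^-7 m⁴
I_req = 4.955×10^5 mm⁴
Solid square: I = a⁴/12  ⇒  a = (12I)^(1/4) = (12×4.955×10^5)^(1/4) = 49.4 mm

a ≈ 49.4 mm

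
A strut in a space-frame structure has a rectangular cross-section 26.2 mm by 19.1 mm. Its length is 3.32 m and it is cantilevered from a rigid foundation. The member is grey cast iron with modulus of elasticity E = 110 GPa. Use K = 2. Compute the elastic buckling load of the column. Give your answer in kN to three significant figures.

P_cr ≈ 0.375 kN

Buckling occurs about the weak axis: I_min = h·b³/12 with b = 19.1 mm (the shorter side).
I_min = 26.2×19.1³/12 = 1.521×10^4 mm⁴
I = 1.521×10^4 mm⁴ = 1.521×10^-8 m⁴
Effective length L_e = K·L = 2 × 3.32 = 6.640 m
P_cr = π²EI / L_e² = π² × 110×10⁹ × 1.521×10^-8 / 6.640² = 374.6 N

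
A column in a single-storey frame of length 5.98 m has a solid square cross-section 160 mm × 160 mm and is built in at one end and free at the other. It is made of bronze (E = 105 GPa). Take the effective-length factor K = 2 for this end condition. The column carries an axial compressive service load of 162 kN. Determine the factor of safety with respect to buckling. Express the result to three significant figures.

I = a⁴/12 = 160⁴/12 = 5.461×10^7 mm⁴
I = 5.461×10^7 mm⁴ = 5.461×10^-5 m⁴
Effective length L_e = K·L = 2 × 5.98 = 11.96 m
P_cr = π²EI / L_e² = π² × 105×10⁹ × 5.461×10^-5 / 11.96² = 3.957×10^5 N
Factor of safety n = P_cr / P = 395.66 / 162 = 2.44

n ≈ 2.44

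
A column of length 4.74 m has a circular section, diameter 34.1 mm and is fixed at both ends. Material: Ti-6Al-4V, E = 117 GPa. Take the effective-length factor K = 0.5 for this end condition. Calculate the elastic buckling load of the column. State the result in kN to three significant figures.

I = πd⁴/64 = π×34.1⁴/64 = 6.637×10^4 mm⁴
I = 6.637×10^4 mm⁴ = 6.637×10^-8 m⁴
Effective length L_e = K·L = 0.5 × 4.74 = 2.370 m
P_cr = π²EI / L_e² = π² × 117×10⁹ × 6.637×10^-8 / 2.370² = 1.365×10^4 N

P_cr ≈ 13.6 kN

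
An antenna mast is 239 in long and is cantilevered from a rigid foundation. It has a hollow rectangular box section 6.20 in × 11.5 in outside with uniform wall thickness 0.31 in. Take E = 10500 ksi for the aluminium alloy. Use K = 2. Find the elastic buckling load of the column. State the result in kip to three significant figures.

Inner dimensions: h_i = 11.5 − 2×0.31 = 10.88 in, b_i = 6.20 − 2×0.31 = 5.580 in
Weak-axis I_min = (h_o·b_o³ − h_i·b_i³)/12 with b_o = 6.20, b_i = 5.580 in (shorter outer/inner sides).
I_min = (11.5×6.20³ − 10.88×5.580³)/12 = 70.87 in⁴
Effective length L_e = K·L = 2 × 239 = 478.0 in
P_cr = π²EI / L_e² = π² × 10500×10³ × 70.87 / 478.0² = 3.214×10^4 lb

P_cr ≈ 32.1 kip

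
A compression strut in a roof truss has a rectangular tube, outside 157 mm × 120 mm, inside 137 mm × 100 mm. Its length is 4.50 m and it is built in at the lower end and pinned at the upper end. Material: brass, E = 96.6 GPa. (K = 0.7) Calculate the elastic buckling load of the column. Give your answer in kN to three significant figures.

P_cr ≈ 1080 kN

Weak-axis I_min = (h_o·b_o³ − h_i·b_i³)/12 with b_o = 120, b_i = 100.0 mm (shorter outer/inner sides).
I_min = (157×120³ − 137.0×100.0³)/12 = 1.119×10^7 mm⁴
I = 1.119×10^7 mm⁴ = 1.119×10^-5 m⁴
Effective length L_e = K·L = 0.7 × 4.50 = 3.150 m
P_cr = π²EI / L_e² = π² × 96.6×10⁹ × 1.119×10^-5 / 3.150² = 1.075×10^6 N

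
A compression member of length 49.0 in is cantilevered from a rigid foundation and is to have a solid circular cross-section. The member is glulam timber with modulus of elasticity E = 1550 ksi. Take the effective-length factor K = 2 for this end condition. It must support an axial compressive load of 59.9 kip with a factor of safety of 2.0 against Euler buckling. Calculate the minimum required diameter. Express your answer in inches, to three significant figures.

Required P_cr = n·P = 2.0 × 59.9 = 119.8 kip
L_e = K·L = 2 × 49.0 = 98.00 in
Required I = P_cr·L_e²/(π²E) = 1.198×10^5 × 98.00² / (π² × 1.55×10^6) = 75.21 in⁴
Solid circle: I = πd⁴/64  ⇒  d = (64I/π)^(1/4) = (64×75.21/π)^(1/4) = 6.26 in

d ≈ 6.26 in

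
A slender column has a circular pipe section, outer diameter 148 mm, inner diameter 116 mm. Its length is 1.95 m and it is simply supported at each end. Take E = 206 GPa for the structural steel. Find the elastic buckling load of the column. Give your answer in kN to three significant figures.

P_cr ≈ 7840 kN

d_o = 148 mm, d_i = 116 mm
I = π(d_o⁴ − d_i⁴)/64 = π(148⁴ − 116.0⁴)/64 = 1.466×10^7 mm⁴
I = 1.466×10^7 mm⁴ = 1.466×10^-5 m⁴
Effective length L_e = K·L = 1 × 1.95 = 1.950 m
P_cr = π²EI / L_e² = π² × 206×10⁹ × 1.466×10^-5 / 1.950² = 7.840×10^6 N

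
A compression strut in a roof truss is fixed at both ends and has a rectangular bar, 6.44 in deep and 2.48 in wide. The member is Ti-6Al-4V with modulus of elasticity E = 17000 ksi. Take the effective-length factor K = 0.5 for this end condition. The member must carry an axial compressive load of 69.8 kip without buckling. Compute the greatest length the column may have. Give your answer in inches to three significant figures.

Buckling occurs about the weak axis: I_min = h·b³/12 with b = 2.48 in (the shorter side).
I_min = 6.44×2.48³/12 = 8.186 in⁴
At the buckling limit P_cr = P = 6.980×10^4 lb
From P_cr = π²EI/(K·L)²:  L = (1/K)·√(π²EI/P_cr) = (1/0.5)·√(π²×1.70×10^7×8.186/6.980×10^4)
L = 281 in

L_max ≈ 281 in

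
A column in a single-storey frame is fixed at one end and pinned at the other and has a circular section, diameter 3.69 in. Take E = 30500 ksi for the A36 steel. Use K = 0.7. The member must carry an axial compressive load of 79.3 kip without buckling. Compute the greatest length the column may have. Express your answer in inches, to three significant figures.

I = πd⁴/64 = π×3.69⁴/64 = 9.101 in⁴
At the buckling limit P_cr = P = 7.930×10^4 lb
From P_cr = π²EI/(K·L)²:  L = (1/K)·√(π²EI/P_cr) = (1/0.7)·√(π²×3.05×10^7×9.101/7.930×10^4)
L = 266 in

L_max ≈ 266 in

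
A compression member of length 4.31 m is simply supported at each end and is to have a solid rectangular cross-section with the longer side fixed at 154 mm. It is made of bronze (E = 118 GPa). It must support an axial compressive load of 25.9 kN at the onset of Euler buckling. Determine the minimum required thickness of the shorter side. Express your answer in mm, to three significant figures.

b ≈ 31.8 mm

L_e = K·L = 1 × 4.31 = 4.310 m
Required I = P_cr·L_e²/(π²E) = 2.590×10^4 × 4.310² / (π² × 1.18×10^11) = 4.131×10^-7 m⁴
I_req = 4.131×10^5 mm⁴
Rectangle, weak axis: I_min = h·b³/12 with h = 154 mm fixed  ⇒  b = (12I/h)^(1/3) = 31.8 mm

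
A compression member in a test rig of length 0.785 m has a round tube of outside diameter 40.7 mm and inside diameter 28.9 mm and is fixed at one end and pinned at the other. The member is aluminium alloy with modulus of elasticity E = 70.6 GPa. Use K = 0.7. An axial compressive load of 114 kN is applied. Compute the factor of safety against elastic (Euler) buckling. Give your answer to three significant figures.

n ≈ 2.03

d_o = 40.7 mm, d_i = 28.9 mm
I = π(d_o⁴ − d_i⁴)/64 = π(40.7⁴ − 28.90⁴)/64 = 1.005×10^5 mm⁴
I = 1.005×10^5 mm⁴ = 1.005×10^-7 m⁴
Effective length L_e = K·L = 0.7 × 0.785 = 0.5495 m
P_cr = π²EI / L_e² = π² × 70.6×10⁹ × 1.005×10^-7 / 0.5495² = 2.318×10^5 N
Factor of safety n = P_cr / P = 231.81 / 114 = 2.03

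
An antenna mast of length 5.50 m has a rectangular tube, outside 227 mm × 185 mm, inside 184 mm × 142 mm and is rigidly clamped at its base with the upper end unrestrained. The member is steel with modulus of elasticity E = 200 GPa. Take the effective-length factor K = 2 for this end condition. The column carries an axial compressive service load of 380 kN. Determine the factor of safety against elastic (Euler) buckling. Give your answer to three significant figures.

Weak-axis I_min = (h_o·b_o³ − h_i·b_i³)/12 with b_o = 185, b_i = 142.0 mm (shorter outer/inner sides).
I_min = (227×185³ − 184.0×142.0³)/12 = 7.587×10^7 mm⁴
I = 7.587×10^7 mm⁴ = 7.587×10^-5 m⁴
Effective length L_e = K·L = 2 × 5.50 = 11.00 m
P_cr = π²EI / L_e² = π² × 200×10⁹ × 7.587×10^-5 / 11.00² = 1.238×10^6 N
Factor of safety n = P_cr / P = 1237.7 / 380 = 3.26

n ≈ 3.26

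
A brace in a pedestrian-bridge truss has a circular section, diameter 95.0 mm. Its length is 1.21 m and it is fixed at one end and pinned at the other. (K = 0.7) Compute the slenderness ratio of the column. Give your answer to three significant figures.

I = πd⁴/64 = π×95.0⁴/64 = 3.998×10^6 mm⁴
A = 7.088×10^3 mm²;  r_min = √(I/A) = √(3.998×10^6/7.088×10^3) = 23.75 mm
L_e = K·L = 0.7 × 1.21 m = 0.8470 m = 847.00 mm
λ = L_e / r_min = 847.00 / 23.75 = 35.7

λ ≈ 35.7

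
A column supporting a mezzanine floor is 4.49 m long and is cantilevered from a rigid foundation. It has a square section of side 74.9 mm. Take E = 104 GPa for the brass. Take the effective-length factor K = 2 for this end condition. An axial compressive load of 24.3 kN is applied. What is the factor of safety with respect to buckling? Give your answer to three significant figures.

n ≈ 1.37

I = a⁴/12 = 74.9⁴/12 = 2.623×10^6 mm⁴
I = 2.623×10^6 mm⁴ = 2.623×10^-6 m⁴
Effective length L_e = K·L = 2 × 4.49 = 8.980 m
P_cr = π²EI / L_e² = π² × 104×10⁹ × 2.623×10^-6 / 8.980² = 3.338×10^4 N
Factor of safety n = P_cr / P = 33.383 / 24.3 = 1.37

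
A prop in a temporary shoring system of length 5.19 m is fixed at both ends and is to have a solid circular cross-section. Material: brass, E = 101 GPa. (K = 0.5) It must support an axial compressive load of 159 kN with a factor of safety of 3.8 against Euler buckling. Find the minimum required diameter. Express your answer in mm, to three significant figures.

d ≈ 95.5 mm

Required P_cr = n·P = 3.8 × 159 = 604.2 kN
L_e = K·L = 0.5 × 5.19 = 2.595 m
Required I = P_cr·L_e²/(π²E) = 6.042×10^5 × 2.595² / (π² × 1.01×10^11) = 4.082×10^-6 m⁴
I_req = 4.082×10^6 mm⁴
Solid circle: I = πd⁴/64  ⇒  d = (64I/π)^(1/4) = (64×4.082×10^6/π)^(1/4) = 95.5 mm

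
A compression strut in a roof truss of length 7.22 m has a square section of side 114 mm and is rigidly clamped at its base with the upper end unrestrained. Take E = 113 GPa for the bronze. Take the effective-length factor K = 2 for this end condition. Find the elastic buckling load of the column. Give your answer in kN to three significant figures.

P_cr ≈ 75.3 kN

I = a⁴/12 = 114⁴/12 = 1.407×10^7 mm⁴
I = 1.407×10^7 mm⁴ = 1.407×10^-5 m⁴
Effective length L_e = K·L = 2 × 7.22 = 14.44 m
P_cr = π²EI / L_e² = π² × 113×10⁹ × 1.407×10^-5 / 14.44² = 7.528×10^4 N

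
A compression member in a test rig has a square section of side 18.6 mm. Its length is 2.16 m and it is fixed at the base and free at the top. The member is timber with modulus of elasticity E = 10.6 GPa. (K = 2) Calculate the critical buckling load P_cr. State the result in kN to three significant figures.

I = a⁴/12 = 18.6⁴/12 = 9.974×10^3 mm⁴
I = 9.974×10^3 mm⁴ = 9.974×10^-9 m⁴
Effective length L_e = K·L = 2 × 2.16 = 4.320 m
P_cr = π²EI / L_e² = π² × 10.6×10⁹ × 9.974×10^-9 / 4.320² = 55.91 N

P_cr ≈ 0.0559 kN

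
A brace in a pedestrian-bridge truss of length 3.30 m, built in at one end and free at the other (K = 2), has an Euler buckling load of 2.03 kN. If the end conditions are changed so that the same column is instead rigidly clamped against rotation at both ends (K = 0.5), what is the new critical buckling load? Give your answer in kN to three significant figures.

P_cr ≈ 32.5 kN

P_cr ∝ 1/K², so P_cr,new = P_cr,old × (K_old/K_new)² = 2.03 × (2/0.5)²
= 2.03 × 16.00 = 32.5 kN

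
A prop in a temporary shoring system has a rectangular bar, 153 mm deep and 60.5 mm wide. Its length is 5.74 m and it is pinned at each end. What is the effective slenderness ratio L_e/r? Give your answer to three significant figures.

λ ≈ 329

For a rectangle r_min = b/√12 = 60.5/√12 = 17.46 mm
L_e = K·L = 1 × 5.74 m = 5.740 m = 5740.0 mm
λ = L_e / r_min = 5740.0 / 17.46 = 329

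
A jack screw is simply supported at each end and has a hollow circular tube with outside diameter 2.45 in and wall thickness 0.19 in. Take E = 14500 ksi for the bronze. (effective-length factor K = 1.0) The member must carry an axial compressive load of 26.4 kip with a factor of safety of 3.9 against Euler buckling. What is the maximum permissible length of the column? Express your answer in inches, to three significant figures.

L_max ≈ 34.7 in

Inner diameter d_i = 2.45 − 2×0.19 = 2.070 in
I = π(d_o⁴ − d_i⁴)/64 = π(2.45⁴ − 2.070⁴)/64 = 0.8674 in⁴
Required critical load P_cr = n·P = 3.9 × 26.4 = 103.0 kip = 1.030×10^5 lb
From P_cr = π²EI/(K·L)²:  L = (1/K)·√(π²EI/P_cr) = (1/1)·√(π²×1.45×10^7×0.8674/1.030×10^5)
L = 34.7 in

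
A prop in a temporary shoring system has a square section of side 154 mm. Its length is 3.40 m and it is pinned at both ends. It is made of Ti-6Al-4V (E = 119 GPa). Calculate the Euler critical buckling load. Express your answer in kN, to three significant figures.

P_cr ≈ 4760 kN

I = a⁴/12 = 154⁴/12 = 4.687×10^7 mm⁴
I = 4.687×10^7 mm⁴ = 4.687×10^-5 m⁴
Effective length L_e = K·L = 1 × 3.40 = 3.400 m
P_cr = π²EI / L_e² = π² × 119×10⁹ × 4.687×10^-5 / 3.400² = 4.762×10^6 N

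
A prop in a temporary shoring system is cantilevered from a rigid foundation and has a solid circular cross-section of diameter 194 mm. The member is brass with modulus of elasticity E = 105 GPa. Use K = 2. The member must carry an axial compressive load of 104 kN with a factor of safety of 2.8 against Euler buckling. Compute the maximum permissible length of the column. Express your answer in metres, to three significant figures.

I = πd⁴/64 = π×194⁴/64 = 6.953×10^7 mm⁴
I = 6.953×10^-5 m⁴
Required critical load P_cr = n·P = 2.8 × 104 = 291.2 kN = 2.912×10^5 N
From P_cr = π²EI/(K·L)²:  L = (1/K)·√(π²EI/P_cr) = (1/2)·√(π²×1.05×10^11×6.953×10^-5/2.912×10^5)
L = 7.87 m

L_max ≈ 7.87 m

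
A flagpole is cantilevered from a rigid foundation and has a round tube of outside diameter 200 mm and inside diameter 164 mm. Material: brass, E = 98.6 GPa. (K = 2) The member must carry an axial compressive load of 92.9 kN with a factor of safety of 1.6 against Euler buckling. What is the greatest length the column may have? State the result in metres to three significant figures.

L_max ≈ 8.39 m

d_o = 200 mm, d_i = 164 mm
I = π(d_o⁴ − d_i⁴)/64 = π(200⁴ − 164.0⁴)/64 = 4.303×10^7 mm⁴
I = 4.303×10^-5 m⁴
Required critical load P_cr = n·P = 1.6 × 92.9 = 148.6 kN = 1.486×10^5 N
From P_cr = π²EI/(K·L)²:  L = (1/K)·√(π²EI/P_cr) = (1/2)·√(π²×9.86×10^10×4.303×10^-5/1.486×10^5)
L = 8.39 m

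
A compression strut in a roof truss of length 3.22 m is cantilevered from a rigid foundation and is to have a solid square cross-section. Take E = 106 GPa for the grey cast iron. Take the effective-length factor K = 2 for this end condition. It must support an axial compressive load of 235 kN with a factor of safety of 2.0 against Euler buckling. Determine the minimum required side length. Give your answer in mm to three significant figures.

Required P_cr = n·P = 2.0 × 235 = 470.0 kN
L_e = K·L = 2 × 3.22 = 6.440 m
Required I = P_cr·L_e²/(π²E) = 4.700×10^5 × 6.440² / (π² × 1.06×10^11) = 1.863×10^-5 m⁴
I_req = 1.863×10^7 mm⁴
Solid square: I = a⁴/12  ⇒  a = (12I)^(1/4) = (12×1.863×10^7)^(1/4) = 122 mm

a ≈ 122 mm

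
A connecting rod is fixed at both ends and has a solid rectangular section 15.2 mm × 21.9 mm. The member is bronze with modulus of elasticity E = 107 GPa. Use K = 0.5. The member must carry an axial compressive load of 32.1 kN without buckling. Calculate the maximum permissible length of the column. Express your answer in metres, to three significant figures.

Buckling occurs about the weak axis: I_min = h·b³/12 with b = 15.2 mm (the shorter side).
I_min = 21.9×15.2³/12 = 6.409×10^3 mm⁴
I = 6.409×10^-9 m⁴
At the buckling limit P_cr = P = 3.210×10^4 N
From P_cr = π²EI/(K·L)²:  L = (1/K)·√(π²EI/P_cr) = (1/0.5)·√(π²×1.07×10^11×6.409×10^-9/3.210×10^4)
L = 0.918 m

L_max ≈ 0.918 m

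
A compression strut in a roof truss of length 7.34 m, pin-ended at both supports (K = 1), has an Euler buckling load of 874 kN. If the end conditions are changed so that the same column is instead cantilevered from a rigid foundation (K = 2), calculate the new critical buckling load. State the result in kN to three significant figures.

P_cr ∝ 1/K², so P_cr,new = P_cr,old × (K_old/K_new)² = 874 × (1/2)²
= 874 × 0.2500 = 218 kN

P_cr ≈ 218 kN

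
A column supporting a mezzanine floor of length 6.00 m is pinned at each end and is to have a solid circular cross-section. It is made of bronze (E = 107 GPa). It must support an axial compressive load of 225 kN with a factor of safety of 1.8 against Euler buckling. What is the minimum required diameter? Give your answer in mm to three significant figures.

d ≈ 130 mm

Required P_cr = n·P = 1.8 × 225 = 405.0 kN
L_e = K·L = 1 × 6.00 = 6.000 m
Required I = P_cr·L_e²/(π²E) = 4.050×10^5 × 6.000² / (π² × 1.07×10^11) = 1.381×10^-5 m⁴
I_req = 1.381×10^7 mm⁴
Solid circle: I = πd⁴/64  ⇒  d = (64I/π)^(1/4) = (64×1.381×10^7/π)^(1/4) = 130 mm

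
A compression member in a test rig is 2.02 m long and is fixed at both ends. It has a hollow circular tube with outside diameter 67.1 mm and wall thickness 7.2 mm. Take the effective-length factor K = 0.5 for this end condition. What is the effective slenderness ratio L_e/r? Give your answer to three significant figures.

λ ≈ 47.4

Inner diameter d_i = 67.1 − 2×7.2 = 52.70 mm
I = π(d_o⁴ − d_i⁴)/64 = π(67.1⁴ − 52.70⁴)/64 = 6.165×10^5 mm⁴
A = 1.355×10^3 mm²;  r_min = √(I/A) = √(6.165×10^5/1.355×10^3) = 21.33 mm
L_e = K·L = 0.5 × 2.02 m = 1.010 m = 1010.0 mm
λ = L_e / r_min = 1010.0 / 21.33 = 47.4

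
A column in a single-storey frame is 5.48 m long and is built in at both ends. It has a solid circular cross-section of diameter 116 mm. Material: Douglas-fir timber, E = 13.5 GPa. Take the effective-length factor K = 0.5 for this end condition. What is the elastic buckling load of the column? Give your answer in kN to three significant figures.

I = πd⁴/64 = π×116⁴/64 = 8.888×10^6 mm⁴
I = 8.888×10^6 mm⁴ = 8.888×10^-6 m⁴
Effective length L_e = K·L = 0.5 × 5.48 = 2.740 m
P_cr = π²EI / L_e² = π² × 13.5×10⁹ × 8.888×10^-6 / 2.740² = 1.577×10^5 N

P_cr ≈ 158 kN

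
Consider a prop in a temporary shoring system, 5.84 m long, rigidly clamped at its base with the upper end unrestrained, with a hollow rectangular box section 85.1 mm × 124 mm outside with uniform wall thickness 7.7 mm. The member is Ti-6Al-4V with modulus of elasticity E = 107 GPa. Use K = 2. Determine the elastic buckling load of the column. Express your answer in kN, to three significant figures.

P_cr ≈ 25.6 kN

Inner dimensions: h_i = 124 − 2×7.7 = 108.6 mm, b_i = 85.1 − 2×7.7 = 69.70 mm
Weak-axis I_min = (h_o·b_o³ − h_i·b_i³)/12 with b_o = 85.1, b_i = 69.70 mm (shorter outer/inner sides).
I_min = (124×85.1³ − 108.6×69.70³)/12 = 3.304×10^6 mm⁴
I = 3.304×10^6 mm⁴ = 3.304×10^-6 m⁴
Effective length L_e = K·L = 2 × 5.84 = 11.68 m
P_cr = π²EI / L_e² = π² × 107×10⁹ × 3.304×10^-6 / 11.68² = 2.558×10^4 N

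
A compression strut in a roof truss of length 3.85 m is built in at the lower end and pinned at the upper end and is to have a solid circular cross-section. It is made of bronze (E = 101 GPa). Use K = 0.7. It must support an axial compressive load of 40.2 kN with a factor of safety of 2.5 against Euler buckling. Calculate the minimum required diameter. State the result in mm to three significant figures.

d ≈ 62.1 mm

Required P_cr = n·P = 2.5 × 40.2 = 100.5 kN
L_e = K·L = 0.7 × 3.85 = 2.695 m
Required I = P_cr·L_e²/(π²E) = 1.005×10^5 × 2.695² / (π² × 1.01×10^11) = 7.323×10^-7 m⁴
I_req = 7.323×10^5 mm⁴
Solid circle: I = πd⁴/64  ⇒  d = (64I/π)^(1/4) = (64×7.323×10^5/π)^(1/4) = 62.1 mm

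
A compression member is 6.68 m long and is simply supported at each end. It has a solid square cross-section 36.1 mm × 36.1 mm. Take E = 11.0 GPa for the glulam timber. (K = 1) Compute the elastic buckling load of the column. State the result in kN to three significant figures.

P_cr ≈ 0.344 kN

I = a⁴/12 = 36.1⁴/12 = 1.415×10^5 mm⁴
I = 1.415×10^5 mm⁴ = 1.415×10^-7 m⁴
Effective length L_e = K·L = 1 × 6.68 = 6.680 m
P_cr = π²EI / L_e² = π² × 11.0×10⁹ × 1.415×10^-7 / 6.680² = 344.3 N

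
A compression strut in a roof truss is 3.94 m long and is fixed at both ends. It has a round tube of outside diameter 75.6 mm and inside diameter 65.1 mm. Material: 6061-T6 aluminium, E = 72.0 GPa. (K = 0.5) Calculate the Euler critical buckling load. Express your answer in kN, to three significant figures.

d_o = 75.6 mm, d_i = 65.1 mm
I = π(d_o⁴ − d_i⁴)/64 = π(75.6⁴ − 65.10⁴)/64 = 7.218×10^5 mm⁴
I = 7.218×10^5 mm⁴ = 7.218×10^-7 m⁴
Effective length L_e = K·L = 0.5 × 3.94 = 1.970 m
P_cr = π²EI / L_e² = π² × 72.0×10⁹ × 7.218×10^-7 / 1.970² = 1.322×10^5 N

P_cr ≈ 132 kN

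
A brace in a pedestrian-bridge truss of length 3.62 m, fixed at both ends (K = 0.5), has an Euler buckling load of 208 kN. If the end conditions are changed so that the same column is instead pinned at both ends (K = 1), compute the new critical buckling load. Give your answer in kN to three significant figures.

P_cr ≈ 52.0 kN

P_cr ∝ 1/K², so P_cr,new = P_cr,old × (K_old/K_new)² = 208 × (0.5/1)²
= 208 × 0.2500 = 52.0 kN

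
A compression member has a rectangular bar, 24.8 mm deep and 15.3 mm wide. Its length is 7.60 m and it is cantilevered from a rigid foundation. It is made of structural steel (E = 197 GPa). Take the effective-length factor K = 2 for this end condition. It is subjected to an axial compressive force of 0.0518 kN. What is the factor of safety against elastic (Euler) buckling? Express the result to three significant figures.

n ≈ 1.20

Buckling occurs about the weak axis: I_min = h·b³/12 with b = 15.3 mm (the shorter side).
I_min = 24.8×15.3³/12 = 7.402×10^3 mm⁴
I = 7.402×10^3 mm⁴ = 7.402×10^-9 m⁴
Effective length L_e = K·L = 2 × 7.60 = 15.20 m
P_cr = π²EI / L_e² = π² × 197×10⁹ × 7.402×10^-9 / 15.20² = 62.29 N
Factor of safety n = P_cr / P = 0.062291 / 0.0518 = 1.20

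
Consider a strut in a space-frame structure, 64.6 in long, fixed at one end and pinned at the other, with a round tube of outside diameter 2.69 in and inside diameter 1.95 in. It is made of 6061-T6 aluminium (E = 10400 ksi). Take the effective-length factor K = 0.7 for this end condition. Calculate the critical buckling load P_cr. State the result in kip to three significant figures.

d_o = 2.69 in, d_i = 1.95 in
I = π(d_o⁴ − d_i⁴)/64 = π(2.69⁴ − 1.950⁴)/64 = 1.861 in⁴
Effective length L_e = K·L = 0.7 × 64.6 = 45.22 in
P_cr = π²EI / L_e² = π² × 10400×10³ × 1.861 / 45.22² = 9.339×10^4 lb

P_cr ≈ 93.4 kip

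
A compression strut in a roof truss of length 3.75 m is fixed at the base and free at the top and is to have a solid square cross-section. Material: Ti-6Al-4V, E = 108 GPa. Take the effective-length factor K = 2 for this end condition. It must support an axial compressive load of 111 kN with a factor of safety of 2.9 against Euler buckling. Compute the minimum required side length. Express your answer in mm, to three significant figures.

Required P_cr = n·P = 2.9 × 111 = 321.9 kN
L_e = K·L = 2 × 3.75 = 7.500 m
Required I = P_cr·L_e²/(π²E) = 3.219×10^5 × 7.500² / (π² × 1.08×10^11) = 1.699×10^-5 m⁴
I_req = 1.699×10^7 mm⁴
Solid square: I = a⁴/12  ⇒  a = (12I)^(1/4) = (12×1.699×10^7)^(1/4) = 119 mm

a ≈ 119 mm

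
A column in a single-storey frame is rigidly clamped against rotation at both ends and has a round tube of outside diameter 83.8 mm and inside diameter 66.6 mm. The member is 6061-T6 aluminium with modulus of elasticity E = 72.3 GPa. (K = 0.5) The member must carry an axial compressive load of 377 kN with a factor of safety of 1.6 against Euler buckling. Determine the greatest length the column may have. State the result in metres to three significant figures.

L_max ≈ 2.62 m

d_o = 83.8 mm, d_i = 66.6 mm
I = π(d_o⁴ − d_i⁴)/64 = π(83.8⁴ − 66.60⁴)/64 = 1.455×10^6 mm⁴
I = 1.455×10^-6 m⁴
Required critical load P_cr = n·P = 1.6 × 377 = 603.2 kN = 6.032×10^5 N
From P_cr = π²EI/(K·L)²:  L = (1/K)·√(π²EI/P_cr) = (1/0.5)·√(π²×7.23×10^10×1.455×10^-6/6.032×10^5)
L = 2.62 m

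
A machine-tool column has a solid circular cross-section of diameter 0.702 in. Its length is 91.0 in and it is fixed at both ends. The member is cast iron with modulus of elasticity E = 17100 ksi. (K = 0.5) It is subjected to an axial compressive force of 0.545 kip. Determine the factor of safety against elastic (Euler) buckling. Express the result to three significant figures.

n ≈ 1.78

I = πd⁴/64 = π×0.702⁴/64 = 1.192×10^-2 in⁴
Effective length L_e = K·L = 0.5 × 91.0 = 45.50 in
P_cr = π²EI / L_e² = π² × 17100×10³ × 1.192×10^-2 / 45.50² = 971.8 lb
Factor of safety n = P_cr / P = 0.97183 / 0.545 = 1.78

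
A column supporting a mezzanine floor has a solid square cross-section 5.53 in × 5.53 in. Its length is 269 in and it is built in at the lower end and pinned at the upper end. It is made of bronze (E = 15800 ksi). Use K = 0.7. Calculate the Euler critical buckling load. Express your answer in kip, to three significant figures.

P_cr ≈ 343 kip

I = a⁴/12 = 5.53⁴/12 = 77.93 in⁴
Effective length L_e = K·L = 0.7 × 269 = 188.3 in
P_cr = π²EI / L_e² = π² × 15800×10³ × 77.93 / 188.3² = 3.427×10^5 lb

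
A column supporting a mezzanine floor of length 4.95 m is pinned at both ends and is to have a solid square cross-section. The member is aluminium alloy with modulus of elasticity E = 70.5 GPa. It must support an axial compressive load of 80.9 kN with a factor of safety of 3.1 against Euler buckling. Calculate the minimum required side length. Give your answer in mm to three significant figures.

a ≈ 101 mm

Required P_cr = n·P = 3.1 × 80.9 = 250.8 kN
L_e = K·L = 1 × 4.95 = 4.950 m
Required I = P_cr·L_e²/(π²E) = 2.508×10^5 × 4.950² / (π² × 7.05×10^10) = 8.831×10^-6 m⁴
I_req = 8.831×10^6 mm⁴
Solid square: I = a⁴/12  ⇒  a = (12I)^(1/4) = (12×8.831×10^6)^(1/4) = 101 mm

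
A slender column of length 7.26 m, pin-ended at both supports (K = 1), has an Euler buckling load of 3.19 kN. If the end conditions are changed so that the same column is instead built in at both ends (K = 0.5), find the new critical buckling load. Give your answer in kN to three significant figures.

P_cr ∝ 1/K², so P_cr,new = P_cr,old × (K_old/K_new)² = 3.19 × (1/0.5)²
= 3.19 × 4.000 = 12.8 kN

P_cr ≈ 12.8 kN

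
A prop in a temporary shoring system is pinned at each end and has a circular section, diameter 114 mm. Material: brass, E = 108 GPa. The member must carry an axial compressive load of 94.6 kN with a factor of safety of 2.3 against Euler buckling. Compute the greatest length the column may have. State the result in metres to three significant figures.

L_max ≈ 6.37 m

I = πd⁴/64 = π×114⁴/64 = 8.291×10^6 mm⁴
I = 8.291×10^-6 m⁴
Required critical load P_cr = n·P = 2.3 × 94.6 = 217.6 kN = 2.176×10^5 N
From P_cr = π²EI/(K·L)²:  L = (1/K)·√(π²EI/P_cr) = (1/1)·√(π²×1.08×10^11×8.291×10^-6/2.176×10^5)
L = 6.37 m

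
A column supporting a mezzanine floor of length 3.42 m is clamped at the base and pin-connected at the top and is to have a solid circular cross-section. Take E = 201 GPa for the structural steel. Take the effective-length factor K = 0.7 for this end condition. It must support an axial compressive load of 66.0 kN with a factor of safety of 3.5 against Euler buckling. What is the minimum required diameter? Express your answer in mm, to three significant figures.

Required P_cr = n·P = 3.5 × 66.0 = 231.0 kN
L_e = K·L = 0.7 × 3.42 = 2.394 m
Required I = P_cr·L_e²/(π²E) = 2.310×10^5 × 2.394² / (π² × 2.01×10^11) = 6.674×10^-7 m⁴
I_req = 6.674×10^5 mm⁴
Solid circle: I = πd⁴/64  ⇒  d = (64I/π)^(1/4) = (64×6.674×10^5/π)^(1/4) = 60.7 mm

d ≈ 60.7 mm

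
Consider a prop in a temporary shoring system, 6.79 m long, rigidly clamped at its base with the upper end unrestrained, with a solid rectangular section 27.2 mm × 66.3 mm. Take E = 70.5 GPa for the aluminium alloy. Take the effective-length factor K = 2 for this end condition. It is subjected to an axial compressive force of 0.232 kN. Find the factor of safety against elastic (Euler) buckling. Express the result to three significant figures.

n ≈ 1.81

Buckling occurs about the weak axis: I_min = h·b³/12 with b = 27.2 mm (the shorter side).
I_min = 66.3×27.2³/12 = 1.112×10^5 mm⁴
I = 1.112×10^5 mm⁴ = 1.112×10^-7 m⁴
Effective length L_e = K·L = 2 × 6.79 = 13.58 m
P_cr = π²EI / L_e² = π² × 70.5×10⁹ × 1.112×10^-7 / 13.58² = 419.5 N
Factor of safety n = P_cr / P = 0.41950 / 0.232 = 1.81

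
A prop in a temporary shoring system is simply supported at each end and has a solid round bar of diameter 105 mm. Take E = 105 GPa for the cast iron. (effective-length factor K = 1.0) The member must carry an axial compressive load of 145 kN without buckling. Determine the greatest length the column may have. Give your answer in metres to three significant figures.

L_max ≈ 6.53 m

I = πd⁴/64 = π×105⁴/64 = 5.967×10^6 mm⁴
I = 5.967×10^-6 m⁴
At the buckling limit P_cr = P = 1.450×10^5 N
From P_cr = π²EI/(K·L)²:  L = (1/K)·√(π²EI/P_cr) = (1/1)·√(π²×1.05×10^11×5.967×10^-6/1.450×10^5)
L = 6.53 m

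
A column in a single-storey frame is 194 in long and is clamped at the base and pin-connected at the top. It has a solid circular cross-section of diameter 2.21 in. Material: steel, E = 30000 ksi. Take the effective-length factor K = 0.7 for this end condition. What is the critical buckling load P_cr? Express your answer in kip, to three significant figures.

P_cr ≈ 18.8 kip

I = πd⁴/64 = π×2.21⁴/64 = 1.171 in⁴
Effective length L_e = K·L = 0.7 × 194 = 135.8 in
P_cr = π²EI / L_e² = π² × 30000×10³ × 1.171 / 135.8² = 1.880×10^4 lb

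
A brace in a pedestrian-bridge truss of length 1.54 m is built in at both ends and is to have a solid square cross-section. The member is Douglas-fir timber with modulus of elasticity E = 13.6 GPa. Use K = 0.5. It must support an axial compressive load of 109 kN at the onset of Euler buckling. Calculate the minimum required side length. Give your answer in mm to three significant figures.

L_e = K·L = 0.5 × 1.54 = 0.7700 m
Required I = P_cr·L_e²/(π²E) = 1.090×10^5 × 0.7700² / (π² × 1.36×10^10) = 4.815×10^-7 m⁴
I_req = 4.815×10^5 mm⁴
Solid square: I = a⁴/12  ⇒  a = (12I)^(1/4) = (12×4.815×10^5)^(1/4) = 49.0 mm

a ≈ 49.0 mm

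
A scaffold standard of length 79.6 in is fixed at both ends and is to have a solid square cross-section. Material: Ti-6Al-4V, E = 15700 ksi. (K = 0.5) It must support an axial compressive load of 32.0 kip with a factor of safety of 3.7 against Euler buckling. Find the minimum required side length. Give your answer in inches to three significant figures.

Required P_cr = n·P = 3.7 × 32.0 = 118.4 kip
L_e = K·L = 0.5 × 79.6 = 39.80 in
Required I = P_cr·L_e²/(π²E) = 1.184×10^5 × 39.80² / (π² × 1.57×10^7) = 1.210 in⁴
Solid square: I = a⁴/12  ⇒  a = (12I)^(1/4) = (12×1.210)^(1/4) = 1.95 in

a ≈ 1.95 in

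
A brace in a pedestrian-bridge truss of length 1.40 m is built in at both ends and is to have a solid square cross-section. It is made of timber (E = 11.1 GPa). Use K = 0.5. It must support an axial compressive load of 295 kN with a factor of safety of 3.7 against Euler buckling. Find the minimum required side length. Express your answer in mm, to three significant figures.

Required P_cr = n·P = 3.7 × 295 = 1092 kN
L_e = K·L = 0.5 × 1.40 = 0.7000 m
Required I = P_cr·L_e²/(π²E) = 1.091×10^6 × 0.7000² / (π² × 1.11×10^10) = 4.882×10^-6 m⁴
I_req = 4.882×10^6 mm⁴
Solid square: I = a⁴/12  ⇒  a = (12I)^(1/4) = (12×4.882×10^6)^(1/4) = 87.5 mm

a ≈ 87.5 mm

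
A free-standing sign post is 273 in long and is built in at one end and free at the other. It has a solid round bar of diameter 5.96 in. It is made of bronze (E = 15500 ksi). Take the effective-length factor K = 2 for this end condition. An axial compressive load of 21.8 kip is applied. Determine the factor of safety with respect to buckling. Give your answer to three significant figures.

I = πd⁴/64 = π×5.96⁴/64 = 61.94 in⁴
Effective length L_e = K·L = 2 × 273 = 546.0 in
P_cr = π²EI / L_e² = π² × 15500×10³ × 61.94 / 546.0² = 3.178×10^4 lb
Factor of safety n = P_cr / P = 31.783 / 21.8 = 1.46

n ≈ 1.46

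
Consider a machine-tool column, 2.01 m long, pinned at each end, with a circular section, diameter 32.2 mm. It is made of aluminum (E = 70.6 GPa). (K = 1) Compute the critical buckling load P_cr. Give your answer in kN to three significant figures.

I = πd⁴/64 = π×32.2⁴/64 = 5.277×10^4 mm⁴
I = 5.277×10^4 mm⁴ = 5.277×10^-8 m⁴
Effective length L_e = K·L = 1 × 2.01 = 2.010 m
P_cr = π²EI / L_e² = π² × 70.6×10⁹ × 5.277×10^-8 / 2.010² = 9.101×10^3 N

P_cr ≈ 9.10 kN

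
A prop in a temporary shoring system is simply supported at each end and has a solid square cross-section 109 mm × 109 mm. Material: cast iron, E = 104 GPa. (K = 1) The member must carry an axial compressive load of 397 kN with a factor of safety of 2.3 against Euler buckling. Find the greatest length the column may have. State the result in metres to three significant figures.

I = a⁴/12 = 109⁴/12 = 1.176×10^7 mm⁴
I = 1.176×10^-5 m⁴
Required critical load P_cr = n·P = 2.3 × 397 = 913.1 kN = 9.131×10^5 N
From P_cr = π²EI/(K·L)²:  L = (1/K)·√(π²EI/P_cr) = (1/1)·√(π²×1.04×10^11×1.176×10^-5/9.131×10^5)
L = 3.64 m

L_max ≈ 3.64 m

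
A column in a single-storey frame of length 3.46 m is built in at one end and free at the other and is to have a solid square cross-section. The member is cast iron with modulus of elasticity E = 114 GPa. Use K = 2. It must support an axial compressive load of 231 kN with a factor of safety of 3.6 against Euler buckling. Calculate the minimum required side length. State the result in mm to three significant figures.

a ≈ 144 mm

Required P_cr = n·P = 3.6 × 231 = 831.6 kN
L_e = K·L = 2 × 3.46 = 6.920 m
Required I = P_cr·L_e²/(π²E) = 8.316×10^5 × 6.920² / (π² × 1.14×10^11) = 3.539×10^-5 m⁴
I_req = 3.539×10^7 mm⁴
Solid square: I = a⁴/12  ⇒  a = (12I)^(1/4) = (12×3.539×10^7)^(1/4) = 144 mm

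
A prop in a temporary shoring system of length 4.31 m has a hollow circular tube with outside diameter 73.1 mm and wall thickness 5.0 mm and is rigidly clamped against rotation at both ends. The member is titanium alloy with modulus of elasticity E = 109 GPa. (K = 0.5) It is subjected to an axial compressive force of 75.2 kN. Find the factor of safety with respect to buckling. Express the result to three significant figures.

n ≈ 1.92

Inner diameter d_i = 73.1 − 2×5.0 = 63.10 mm
I = π(d_o⁴ − d_i⁴)/64 = π(73.1⁴ − 63.10⁴)/64 = 6.235×10^5 mm⁴
I = 6.235×10^5 mm⁴ = 6.235×10^-7 m⁴
Effective length L_e = K·L = 0.5 × 4.31 = 2.155 m
P_cr = π²EI / L_e² = π² × 109×10⁹ × 6.235×10^-7 / 2.155² = 1.444×10^5 N
Factor of safety n = P_cr / P = 144.42 / 75.2 = 1.92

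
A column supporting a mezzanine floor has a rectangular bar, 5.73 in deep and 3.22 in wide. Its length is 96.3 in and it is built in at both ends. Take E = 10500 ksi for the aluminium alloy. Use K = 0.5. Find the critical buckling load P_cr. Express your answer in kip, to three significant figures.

P_cr ≈ 713 kip

Buckling occurs about the weak axis: I_min = h·b³/12 with b = 3.22 in (the shorter side).
I_min = 5.73×3.22³/12 = 15.94 in⁴
Effective length L_e = K·L = 0.5 × 96.3 = 48.15 in
P_cr = π²EI / L_e² = π² × 10500×10³ × 15.94 / 48.15² = 7.126×10^5 lb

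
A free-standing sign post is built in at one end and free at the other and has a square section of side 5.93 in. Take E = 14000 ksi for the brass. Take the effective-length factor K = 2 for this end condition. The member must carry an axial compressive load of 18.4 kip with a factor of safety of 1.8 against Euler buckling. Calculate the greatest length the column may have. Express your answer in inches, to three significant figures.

L_max ≈ 328 in

I = a⁴/12 = 5.93⁴/12 = 103.0 in⁴
Required critical load P_cr = n·P = 1.8 × 18.4 = 33.12 kip = 3.312×10^4 lb
From P_cr = π²EI/(K·L)²:  L = (1/K)·√(π²EI/P_cr) = (1/2)·√(π²×1.40×10^7×103.0/3.312×10^4)
L = 328 in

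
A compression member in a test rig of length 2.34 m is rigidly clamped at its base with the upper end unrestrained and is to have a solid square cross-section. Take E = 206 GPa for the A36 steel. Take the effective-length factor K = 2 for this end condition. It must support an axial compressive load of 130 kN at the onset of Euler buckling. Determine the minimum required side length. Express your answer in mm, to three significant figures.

a ≈ 64.0 mm

L_e = K·L = 2 × 2.34 = 4.680 m
Required I = P_cr·L_e²/(π²E) = 1.300×10^5 × 4.680² / (π² × 2.06×10^11) = 1.400×10^-6 m⁴
I_req = 1.400×10^6 mm⁴
Solid square: I = a⁴/12  ⇒  a = (12I)^(1/4) = (12×1.400×10^6)^(1/4) = 64.0 mm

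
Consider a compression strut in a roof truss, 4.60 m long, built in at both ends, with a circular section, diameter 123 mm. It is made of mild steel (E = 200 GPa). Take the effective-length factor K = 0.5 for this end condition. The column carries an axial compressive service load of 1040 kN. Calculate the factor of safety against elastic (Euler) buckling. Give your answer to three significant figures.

I = πd⁴/64 = π×123⁴/64 = 1.124×10^7 mm⁴
I = 1.124×10^7 mm⁴ = 1.124×10^-5 m⁴
Effective length L_e = K·L = 0.5 × 4.60 = 2.300 m
P_cr = π²EI / L_e² = π² × 200×10⁹ × 1.124×10^-5 / 2.300² = 4.192×10^6 N
Factor of safety n = P_cr / P = 4192.4 / 1040 = 4.03

n ≈ 4.03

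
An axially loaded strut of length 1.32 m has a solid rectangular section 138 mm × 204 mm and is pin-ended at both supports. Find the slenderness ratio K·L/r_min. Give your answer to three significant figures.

λ ≈ 33.1

For a rectangle r_min = b/√12 = 138/√12 = 39.84 mm
L_e = K·L = 1 × 1.32 m = 1.320 m = 1320.0 mm
λ = L_e / r_min = 1320.0 / 39.84 = 33.1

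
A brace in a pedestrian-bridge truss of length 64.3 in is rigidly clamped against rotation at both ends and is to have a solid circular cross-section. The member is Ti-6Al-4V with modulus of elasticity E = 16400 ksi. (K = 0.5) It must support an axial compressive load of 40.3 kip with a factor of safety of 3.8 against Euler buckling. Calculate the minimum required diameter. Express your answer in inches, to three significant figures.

d ≈ 2.11 in

Required P_cr = n·P = 3.8 × 40.3 = 153.1 kip
L_e = K·L = 0.5 × 64.3 = 32.15 in
Required I = P_cr·L_e²/(π²E) = 1.531×10^5 × 32.15² / (π² × 1.64×10^7) = 0.9779 in⁴
Solid circle: I = πd⁴/64  ⇒  d = (64I/π)^(1/4) = (64×0.9779/π)^(1/4) = 2.11 in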